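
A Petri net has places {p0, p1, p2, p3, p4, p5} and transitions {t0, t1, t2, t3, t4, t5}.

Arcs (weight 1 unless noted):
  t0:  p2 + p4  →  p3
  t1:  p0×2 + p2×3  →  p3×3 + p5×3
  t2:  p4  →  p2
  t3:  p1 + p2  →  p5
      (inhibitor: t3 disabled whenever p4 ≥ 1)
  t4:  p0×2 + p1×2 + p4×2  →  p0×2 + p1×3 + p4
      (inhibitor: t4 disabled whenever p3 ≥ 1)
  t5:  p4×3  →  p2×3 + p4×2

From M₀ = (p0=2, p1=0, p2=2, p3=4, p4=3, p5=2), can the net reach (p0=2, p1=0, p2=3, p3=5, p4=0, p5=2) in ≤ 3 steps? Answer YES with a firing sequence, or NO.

step 1: fire t0:  (p0=2, p1=0, p2=2, p3=4, p4=3, p5=2) → (p0=2, p1=0, p2=1, p3=5, p4=2, p5=2)
step 2: fire t2:  (p0=2, p1=0, p2=1, p3=5, p4=2, p5=2) → (p0=2, p1=0, p2=2, p3=5, p4=1, p5=2)
step 3: fire t2:  (p0=2, p1=0, p2=2, p3=5, p4=1, p5=2) → (p0=2, p1=0, p2=3, p3=5, p4=0, p5=2)

YES — reachable via ⟨t0, t2, t2⟩ (3 firings)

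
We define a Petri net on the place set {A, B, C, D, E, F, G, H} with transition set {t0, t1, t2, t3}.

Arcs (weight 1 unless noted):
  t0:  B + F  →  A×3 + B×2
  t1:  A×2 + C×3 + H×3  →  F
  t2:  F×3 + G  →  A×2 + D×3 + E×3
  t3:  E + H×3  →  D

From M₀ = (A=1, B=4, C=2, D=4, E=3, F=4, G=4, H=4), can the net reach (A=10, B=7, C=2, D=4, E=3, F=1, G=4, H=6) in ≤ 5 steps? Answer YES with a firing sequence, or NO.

NO — not reachable within 5 firings

depth 0: 1 marking
depth 1: 4 markings reached so far
depth 2: 8 markings reached so far
depth 3: 11 markings reached so far
depth 4: 13 markings reached so far
depth 5: 14 markings reached so far
target is not among the 14 markings reachable within 5 steps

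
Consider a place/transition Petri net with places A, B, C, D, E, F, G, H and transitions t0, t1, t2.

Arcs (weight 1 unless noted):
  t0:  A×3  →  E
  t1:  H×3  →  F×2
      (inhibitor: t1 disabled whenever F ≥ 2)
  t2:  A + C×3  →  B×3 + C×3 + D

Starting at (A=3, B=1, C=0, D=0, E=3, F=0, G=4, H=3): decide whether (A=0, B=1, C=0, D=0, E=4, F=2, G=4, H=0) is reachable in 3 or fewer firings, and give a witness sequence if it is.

step 1: fire t0:  (A=3, B=1, C=0, D=0, E=3, F=0, G=4, H=3) → (A=0, B=1, C=0, D=0, E=4, F=0, G=4, H=3)
step 2: fire t1:  (A=0, B=1, C=0, D=0, E=4, F=0, G=4, H=3) → (A=0, B=1, C=0, D=0, E=4, F=2, G=4, H=0)

YES — reachable via ⟨t0, t1⟩ (2 firings)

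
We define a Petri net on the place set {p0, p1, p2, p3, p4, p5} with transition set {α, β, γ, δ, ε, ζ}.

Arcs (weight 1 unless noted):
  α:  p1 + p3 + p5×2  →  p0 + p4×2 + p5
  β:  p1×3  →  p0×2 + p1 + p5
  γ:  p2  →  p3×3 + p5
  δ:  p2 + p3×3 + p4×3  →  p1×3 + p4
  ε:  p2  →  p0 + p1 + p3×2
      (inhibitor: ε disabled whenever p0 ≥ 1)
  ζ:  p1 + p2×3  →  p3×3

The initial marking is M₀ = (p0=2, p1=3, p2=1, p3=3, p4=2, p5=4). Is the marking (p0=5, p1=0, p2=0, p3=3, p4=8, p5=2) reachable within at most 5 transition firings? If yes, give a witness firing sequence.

step 1: fire α:  (p0=2, p1=3, p2=1, p3=3, p4=2, p5=4) → (p0=3, p1=2, p2=1, p3=2, p4=4, p5=3)
step 2: fire α:  (p0=3, p1=2, p2=1, p3=2, p4=4, p5=3) → (p0=4, p1=1, p2=1, p3=1, p4=6, p5=2)
step 3: fire α:  (p0=4, p1=1, p2=1, p3=1, p4=6, p5=2) → (p0=5, p1=0, p2=1, p3=0, p4=8, p5=1)
step 4: fire γ:  (p0=5, p1=0, p2=1, p3=0, p4=8, p5=1) → (p0=5, p1=0, p2=0, p3=3, p4=8, p5=2)

YES — reachable via ⟨α, α, α, γ⟩ (4 firings)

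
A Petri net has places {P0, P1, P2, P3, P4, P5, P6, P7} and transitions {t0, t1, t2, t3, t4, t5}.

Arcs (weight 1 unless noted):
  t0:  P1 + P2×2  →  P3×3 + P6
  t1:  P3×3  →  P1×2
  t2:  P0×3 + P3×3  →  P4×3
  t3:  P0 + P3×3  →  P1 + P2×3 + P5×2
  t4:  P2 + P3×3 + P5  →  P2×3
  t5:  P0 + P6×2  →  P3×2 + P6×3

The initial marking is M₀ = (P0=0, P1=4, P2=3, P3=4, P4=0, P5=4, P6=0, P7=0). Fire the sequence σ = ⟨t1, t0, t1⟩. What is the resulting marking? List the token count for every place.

step 1: fire t1:  (P0=0, P1=4, P2=3, P3=4, P4=0, P5=4, P6=0, P7=0) → (P0=0, P1=6, P2=3, P3=1, P4=0, P5=4, P6=0, P7=0)
step 2: fire t0:  (P0=0, P1=6, P2=3, P3=1, P4=0, P5=4, P6=0, P7=0) → (P0=0, P1=5, P2=1, P3=4, P4=0, P5=4, P6=1, P7=0)
step 3: fire t1:  (P0=0, P1=5, P2=1, P3=4, P4=0, P5=4, P6=1, P7=0) → (P0=0, P1=7, P2=1, P3=1, P4=0, P5=4, P6=1, P7=0)

(P0=0, P1=7, P2=1, P3=1, P4=0, P5=4, P6=1, P7=0)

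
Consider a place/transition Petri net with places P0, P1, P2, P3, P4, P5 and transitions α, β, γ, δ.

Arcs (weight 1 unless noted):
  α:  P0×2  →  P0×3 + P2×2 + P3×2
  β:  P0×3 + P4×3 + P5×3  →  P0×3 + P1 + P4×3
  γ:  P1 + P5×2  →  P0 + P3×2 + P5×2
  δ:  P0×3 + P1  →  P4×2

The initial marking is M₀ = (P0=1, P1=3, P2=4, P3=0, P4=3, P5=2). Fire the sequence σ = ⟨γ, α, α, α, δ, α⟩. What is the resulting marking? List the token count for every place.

step 1: fire γ:  (P0=1, P1=3, P2=4, P3=0, P4=3, P5=2) → (P0=2, P1=2, P2=4, P3=2, P4=3, P5=2)
step 2: fire α:  (P0=2, P1=2, P2=4, P3=2, P4=3, P5=2) → (P0=3, P1=2, P2=6, P3=4, P4=3, P5=2)
step 3: fire α:  (P0=3, P1=2, P2=6, P3=4, P4=3, P5=2) → (P0=4, P1=2, P2=8, P3=6, P4=3, P5=2)
step 4: fire α:  (P0=4, P1=2, P2=8, P3=6, P4=3, P5=2) → (P0=5, P1=2, P2=10, P3=8, P4=3, P5=2)
step 5: fire δ:  (P0=5, P1=2, P2=10, P3=8, P4=3, P5=2) → (P0=2, P1=1, P2=10, P3=8, P4=5, P5=2)
step 6: fire α:  (P0=2, P1=1, P2=10, P3=8, P4=5, P5=2) → (P0=3, P1=1, P2=12, P3=10, P4=5, P5=2)

(P0=3, P1=1, P2=12, P3=10, P4=5, P5=2)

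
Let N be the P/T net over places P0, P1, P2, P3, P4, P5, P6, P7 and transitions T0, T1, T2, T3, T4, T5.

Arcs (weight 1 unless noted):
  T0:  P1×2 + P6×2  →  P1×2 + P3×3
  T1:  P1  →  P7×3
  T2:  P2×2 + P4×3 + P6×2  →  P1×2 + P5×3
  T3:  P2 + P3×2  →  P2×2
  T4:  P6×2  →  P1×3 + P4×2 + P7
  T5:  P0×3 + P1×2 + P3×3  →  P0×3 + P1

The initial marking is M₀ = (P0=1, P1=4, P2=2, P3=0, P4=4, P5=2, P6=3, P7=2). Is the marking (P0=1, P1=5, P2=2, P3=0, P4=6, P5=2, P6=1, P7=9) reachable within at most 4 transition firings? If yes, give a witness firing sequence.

YES — reachable via ⟨T1, T1, T4⟩ (3 firings)

step 1: fire T1:  (P0=1, P1=4, P2=2, P3=0, P4=4, P5=2, P6=3, P7=2) → (P0=1, P1=3, P2=2, P3=0, P4=4, P5=2, P6=3, P7=5)
step 2: fire T1:  (P0=1, P1=3, P2=2, P3=0, P4=4, P5=2, P6=3, P7=5) → (P0=1, P1=2, P2=2, P3=0, P4=4, P5=2, P6=3, P7=8)
step 3: fire T4:  (P0=1, P1=2, P2=2, P3=0, P4=4, P5=2, P6=3, P7=8) → (P0=1, P1=5, P2=2, P3=0, P4=6, P5=2, P6=1, P7=9)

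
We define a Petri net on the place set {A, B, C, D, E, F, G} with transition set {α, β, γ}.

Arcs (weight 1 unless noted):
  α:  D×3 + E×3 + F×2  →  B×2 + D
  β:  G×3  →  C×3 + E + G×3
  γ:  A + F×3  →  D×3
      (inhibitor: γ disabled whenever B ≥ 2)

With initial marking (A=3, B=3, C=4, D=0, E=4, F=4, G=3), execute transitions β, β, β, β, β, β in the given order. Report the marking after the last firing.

(A=3, B=3, C=22, D=0, E=10, F=4, G=3)

step 1: fire β:  (A=3, B=3, C=4, D=0, E=4, F=4, G=3) → (A=3, B=3, C=7, D=0, E=5, F=4, G=3)
step 2: fire β:  (A=3, B=3, C=7, D=0, E=5, F=4, G=3) → (A=3, B=3, C=10, D=0, E=6, F=4, G=3)
step 3: fire β:  (A=3, B=3, C=10, D=0, E=6, F=4, G=3) → (A=3, B=3, C=13, D=0, E=7, F=4, G=3)
step 4: fire β:  (A=3, B=3, C=13, D=0, E=7, F=4, G=3) → (A=3, B=3, C=16, D=0, E=8, F=4, G=3)
step 5: fire β:  (A=3, B=3, C=16, D=0, E=8, F=4, G=3) → (A=3, B=3, C=19, D=0, E=9, F=4, G=3)
step 6: fire β:  (A=3, B=3, C=19, D=0, E=9, F=4, G=3) → (A=3, B=3, C=22, D=0, E=10, F=4, G=3)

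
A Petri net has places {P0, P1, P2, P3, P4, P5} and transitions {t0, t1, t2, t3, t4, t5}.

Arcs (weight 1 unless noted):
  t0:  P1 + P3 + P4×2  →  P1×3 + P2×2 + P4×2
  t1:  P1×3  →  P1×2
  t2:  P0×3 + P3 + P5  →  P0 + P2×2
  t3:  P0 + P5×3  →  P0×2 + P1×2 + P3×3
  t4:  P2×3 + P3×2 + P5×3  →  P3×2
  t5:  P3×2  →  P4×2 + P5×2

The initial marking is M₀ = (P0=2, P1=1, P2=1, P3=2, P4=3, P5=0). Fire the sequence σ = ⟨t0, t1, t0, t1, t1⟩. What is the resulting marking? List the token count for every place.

step 1: fire t0:  (P0=2, P1=1, P2=1, P3=2, P4=3, P5=0) → (P0=2, P1=3, P2=3, P3=1, P4=3, P5=0)
step 2: fire t1:  (P0=2, P1=3, P2=3, P3=1, P4=3, P5=0) → (P0=2, P1=2, P2=3, P3=1, P4=3, P5=0)
step 3: fire t0:  (P0=2, P1=2, P2=3, P3=1, P4=3, P5=0) → (P0=2, P1=4, P2=5, P3=0, P4=3, P5=0)
step 4: fire t1:  (P0=2, P1=4, P2=5, P3=0, P4=3, P5=0) → (P0=2, P1=3, P2=5, P3=0, P4=3, P5=0)
step 5: fire t1:  (P0=2, P1=3, P2=5, P3=0, P4=3, P5=0) → (P0=2, P1=2, P2=5, P3=0, P4=3, P5=0)

(P0=2, P1=2, P2=5, P3=0, P4=3, P5=0)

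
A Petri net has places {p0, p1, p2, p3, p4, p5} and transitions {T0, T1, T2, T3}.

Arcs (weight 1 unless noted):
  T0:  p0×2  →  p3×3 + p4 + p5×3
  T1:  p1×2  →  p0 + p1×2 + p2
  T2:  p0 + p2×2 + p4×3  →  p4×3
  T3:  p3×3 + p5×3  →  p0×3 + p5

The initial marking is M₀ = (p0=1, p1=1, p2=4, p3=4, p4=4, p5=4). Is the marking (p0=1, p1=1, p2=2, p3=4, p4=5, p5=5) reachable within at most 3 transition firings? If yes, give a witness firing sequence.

step 1: fire T2:  (p0=1, p1=1, p2=4, p3=4, p4=4, p5=4) → (p0=0, p1=1, p2=2, p3=4, p4=4, p5=4)
step 2: fire T3:  (p0=0, p1=1, p2=2, p3=4, p4=4, p5=4) → (p0=3, p1=1, p2=2, p3=1, p4=4, p5=2)
step 3: fire T0:  (p0=3, p1=1, p2=2, p3=1, p4=4, p5=2) → (p0=1, p1=1, p2=2, p3=4, p4=5, p5=5)

YES — reachable via ⟨T2, T3, T0⟩ (3 firings)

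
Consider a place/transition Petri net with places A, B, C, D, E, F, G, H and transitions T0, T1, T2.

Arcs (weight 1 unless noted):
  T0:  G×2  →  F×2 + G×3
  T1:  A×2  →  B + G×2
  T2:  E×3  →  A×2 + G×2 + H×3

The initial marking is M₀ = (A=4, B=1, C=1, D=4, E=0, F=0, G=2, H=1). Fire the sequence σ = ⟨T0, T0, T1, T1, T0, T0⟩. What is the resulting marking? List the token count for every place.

(A=0, B=3, C=1, D=4, E=0, F=8, G=10, H=1)

step 1: fire T0:  (A=4, B=1, C=1, D=4, E=0, F=0, G=2, H=1) → (A=4, B=1, C=1, D=4, E=0, F=2, G=3, H=1)
step 2: fire T0:  (A=4, B=1, C=1, D=4, E=0, F=2, G=3, H=1) → (A=4, B=1, C=1, D=4, E=0, F=4, G=4, H=1)
step 3: fire T1:  (A=4, B=1, C=1, D=4, E=0, F=4, G=4, H=1) → (A=2, B=2, C=1, D=4, E=0, F=4, G=6, H=1)
step 4: fire T1:  (A=2, B=2, C=1, D=4, E=0, F=4, G=6, H=1) → (A=0, B=3, C=1, D=4, E=0, F=4, G=8, H=1)
step 5: fire T0:  (A=0, B=3, C=1, D=4, E=0, F=4, G=8, H=1) → (A=0, B=3, C=1, D=4, E=0, F=6, G=9, H=1)
step 6: fire T0:  (A=0, B=3, C=1, D=4, E=0, F=6, G=9, H=1) → (A=0, B=3, C=1, D=4, E=0, F=8, G=10, H=1)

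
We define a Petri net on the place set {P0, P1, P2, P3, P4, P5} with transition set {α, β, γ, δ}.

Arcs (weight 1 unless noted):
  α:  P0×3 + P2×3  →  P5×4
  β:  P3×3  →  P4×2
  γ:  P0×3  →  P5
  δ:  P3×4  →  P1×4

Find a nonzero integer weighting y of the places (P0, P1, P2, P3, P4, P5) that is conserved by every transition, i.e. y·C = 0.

y = (P0:0, P1:2, P2:0, P3:2, P4:3, P5:0)

Incidence matrix C (rows=places, cols=transitions):
        α    β    γ    δ
   P0  -3    0   -3    0
   P1   0    0    0    4
   P2  -3    0    0    0
   P3   0   -3    0   -4
   P4   0    2    0    0
   P5   4    0    1    0

Candidate y = [0, 2, 0, 2, 3, 0]; check y·C column-wise:
  col α: 0·-3 + 2·0 + 0·-3 + 2·0 + 3·0 + 0·4 = 0
  col β: 2·0 + 2·-3 + 3·2 = 0
  col γ: 0·-3 + 2·0 + 2·0 + 3·0 + 0·1 = 0
  col δ: 2·4 + 2·-4 + 3·0 = 0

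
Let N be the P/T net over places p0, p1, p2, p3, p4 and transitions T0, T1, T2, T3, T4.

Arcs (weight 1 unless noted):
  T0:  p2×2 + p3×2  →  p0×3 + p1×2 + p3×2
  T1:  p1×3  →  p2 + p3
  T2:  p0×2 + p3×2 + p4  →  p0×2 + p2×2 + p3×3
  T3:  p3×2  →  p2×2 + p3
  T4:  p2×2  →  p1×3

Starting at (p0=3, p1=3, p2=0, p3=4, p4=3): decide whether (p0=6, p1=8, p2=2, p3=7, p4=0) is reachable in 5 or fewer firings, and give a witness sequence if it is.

YES — reachable via ⟨T2, T0, T2, T2, T4⟩ (5 firings)

step 1: fire T2:  (p0=3, p1=3, p2=0, p3=4, p4=3) → (p0=3, p1=3, p2=2, p3=5, p4=2)
step 2: fire T0:  (p0=3, p1=3, p2=2, p3=5, p4=2) → (p0=6, p1=5, p2=0, p3=5, p4=2)
step 3: fire T2:  (p0=6, p1=5, p2=0, p3=5, p4=2) → (p0=6, p1=5, p2=2, p3=6, p4=1)
step 4: fire T2:  (p0=6, p1=5, p2=2, p3=6, p4=1) → (p0=6, p1=5, p2=4, p3=7, p4=0)
step 5: fire T4:  (p0=6, p1=5, p2=4, p3=7, p4=0) → (p0=6, p1=8, p2=2, p3=7, p4=0)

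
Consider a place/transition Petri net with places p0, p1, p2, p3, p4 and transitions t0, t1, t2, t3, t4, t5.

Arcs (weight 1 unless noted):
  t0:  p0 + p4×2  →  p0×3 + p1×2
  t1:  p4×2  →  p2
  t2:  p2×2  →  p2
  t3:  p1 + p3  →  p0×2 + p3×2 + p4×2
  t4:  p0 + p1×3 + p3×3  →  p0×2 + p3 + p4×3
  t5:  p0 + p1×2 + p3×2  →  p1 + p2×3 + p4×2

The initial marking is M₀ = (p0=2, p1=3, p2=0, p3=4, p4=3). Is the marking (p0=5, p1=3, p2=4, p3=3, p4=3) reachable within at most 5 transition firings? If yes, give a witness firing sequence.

YES — reachable via ⟨t0, t3, t1, t5⟩ (4 firings)

step 1: fire t0:  (p0=2, p1=3, p2=0, p3=4, p4=3) → (p0=4, p1=5, p2=0, p3=4, p4=1)
step 2: fire t3:  (p0=4, p1=5, p2=0, p3=4, p4=1) → (p0=6, p1=4, p2=0, p3=5, p4=3)
step 3: fire t1:  (p0=6, p1=4, p2=0, p3=5, p4=3) → (p0=6, p1=4, p2=1, p3=5, p4=1)
step 4: fire t5:  (p0=6, p1=4, p2=1, p3=5, p4=1) → (p0=5, p1=3, p2=4, p3=3, p4=3)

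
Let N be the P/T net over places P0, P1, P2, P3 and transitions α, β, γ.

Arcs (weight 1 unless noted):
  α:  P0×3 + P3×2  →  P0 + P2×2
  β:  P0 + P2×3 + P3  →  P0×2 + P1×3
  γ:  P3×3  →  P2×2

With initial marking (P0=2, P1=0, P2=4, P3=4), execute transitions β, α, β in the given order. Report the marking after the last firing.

(P0=2, P1=6, P2=0, P3=0)

step 1: fire β:  (P0=2, P1=0, P2=4, P3=4) → (P0=3, P1=3, P2=1, P3=3)
step 2: fire α:  (P0=3, P1=3, P2=1, P3=3) → (P0=1, P1=3, P2=3, P3=1)
step 3: fire β:  (P0=1, P1=3, P2=3, P3=1) → (P0=2, P1=6, P2=0, P3=0)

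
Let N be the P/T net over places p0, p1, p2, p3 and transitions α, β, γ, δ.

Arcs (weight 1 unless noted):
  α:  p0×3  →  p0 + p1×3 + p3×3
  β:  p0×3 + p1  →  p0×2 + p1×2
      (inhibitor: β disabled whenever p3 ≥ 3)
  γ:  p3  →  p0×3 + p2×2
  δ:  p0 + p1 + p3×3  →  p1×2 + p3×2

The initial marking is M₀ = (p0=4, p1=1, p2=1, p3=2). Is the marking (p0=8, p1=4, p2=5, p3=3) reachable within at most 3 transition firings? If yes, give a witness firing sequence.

step 1: fire α:  (p0=4, p1=1, p2=1, p3=2) → (p0=2, p1=4, p2=1, p3=5)
step 2: fire γ:  (p0=2, p1=4, p2=1, p3=5) → (p0=5, p1=4, p2=3, p3=4)
step 3: fire γ:  (p0=5, p1=4, p2=3, p3=4) → (p0=8, p1=4, p2=5, p3=3)

YES — reachable via ⟨α, γ, γ⟩ (3 firings)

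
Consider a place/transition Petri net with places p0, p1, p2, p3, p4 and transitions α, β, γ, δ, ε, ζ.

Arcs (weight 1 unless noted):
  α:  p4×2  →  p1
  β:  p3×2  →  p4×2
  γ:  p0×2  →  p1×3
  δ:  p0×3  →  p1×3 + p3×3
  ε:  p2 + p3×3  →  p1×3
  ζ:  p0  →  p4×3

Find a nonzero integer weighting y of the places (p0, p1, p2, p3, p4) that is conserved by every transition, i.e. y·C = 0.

y = (p0:3, p1:2, p2:3, p3:1, p4:1)

Incidence matrix C (rows=places, cols=transitions):
        α    β    γ    δ    ε    ζ
   p0   0    0   -2   -3    0   -1
   p1   1    0    3    3    3    0
   p2   0    0    0    0   -1    0
   p3   0   -2    0    3   -3    0
   p4  -2    2    0    0    0    3

Candidate y = [3, 2, 3, 1, 1]; check y·C column-wise:
  col α: 3·0 + 2·1 + 3·0 + 1·0 + 1·-2 = 0
  col β: 3·0 + 2·0 + 3·0 + 1·-2 + 1·2 = 0
  col γ: 3·-2 + 2·3 + 3·0 + 1·0 + 1·0 = 0
  col δ: 3·-3 + 2·3 + 3·0 + 1·3 + 1·0 = 0
  col ε: 3·0 + 2·3 + 3·-1 + 1·-3 + 1·0 = 0
  col ζ: 3·-1 + 2·0 + 3·0 + 1·0 + 1·3 = 0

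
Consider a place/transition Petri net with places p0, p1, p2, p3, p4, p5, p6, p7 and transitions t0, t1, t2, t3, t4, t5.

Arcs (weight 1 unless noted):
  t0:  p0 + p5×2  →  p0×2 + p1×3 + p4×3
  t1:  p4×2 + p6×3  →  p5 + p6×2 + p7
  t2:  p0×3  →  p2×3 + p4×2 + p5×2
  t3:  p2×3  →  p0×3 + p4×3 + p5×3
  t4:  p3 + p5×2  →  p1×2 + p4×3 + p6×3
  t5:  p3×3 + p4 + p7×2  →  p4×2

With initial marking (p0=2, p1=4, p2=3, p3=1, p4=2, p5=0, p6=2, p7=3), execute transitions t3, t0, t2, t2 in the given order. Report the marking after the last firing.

(p0=0, p1=7, p2=6, p3=1, p4=12, p5=5, p6=2, p7=3)

step 1: fire t3:  (p0=2, p1=4, p2=3, p3=1, p4=2, p5=0, p6=2, p7=3) → (p0=5, p1=4, p2=0, p3=1, p4=5, p5=3, p6=2, p7=3)
step 2: fire t0:  (p0=5, p1=4, p2=0, p3=1, p4=5, p5=3, p6=2, p7=3) → (p0=6, p1=7, p2=0, p3=1, p4=8, p5=1, p6=2, p7=3)
step 3: fire t2:  (p0=6, p1=7, p2=0, p3=1, p4=8, p5=1, p6=2, p7=3) → (p0=3, p1=7, p2=3, p3=1, p4=10, p5=3, p6=2, p7=3)
step 4: fire t2:  (p0=3, p1=7, p2=3, p3=1, p4=10, p5=3, p6=2, p7=3) → (p0=0, p1=7, p2=6, p3=1, p4=12, p5=5, p6=2, p7=3)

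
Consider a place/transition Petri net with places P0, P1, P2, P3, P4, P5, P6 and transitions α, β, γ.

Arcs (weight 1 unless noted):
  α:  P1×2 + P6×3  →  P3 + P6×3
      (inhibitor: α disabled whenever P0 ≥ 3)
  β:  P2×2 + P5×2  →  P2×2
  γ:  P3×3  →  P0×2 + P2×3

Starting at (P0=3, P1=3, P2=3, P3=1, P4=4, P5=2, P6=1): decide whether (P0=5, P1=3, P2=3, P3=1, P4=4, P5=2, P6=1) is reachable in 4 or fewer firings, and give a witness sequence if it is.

NO — not reachable within 4 firings

depth 0: 1 marking
depth 1: 2 markings reached so far
depth 2: 2 markings reached so far
(frontier empty at depth 2; search complete)
target is not among the 2 markings reachable within 4 steps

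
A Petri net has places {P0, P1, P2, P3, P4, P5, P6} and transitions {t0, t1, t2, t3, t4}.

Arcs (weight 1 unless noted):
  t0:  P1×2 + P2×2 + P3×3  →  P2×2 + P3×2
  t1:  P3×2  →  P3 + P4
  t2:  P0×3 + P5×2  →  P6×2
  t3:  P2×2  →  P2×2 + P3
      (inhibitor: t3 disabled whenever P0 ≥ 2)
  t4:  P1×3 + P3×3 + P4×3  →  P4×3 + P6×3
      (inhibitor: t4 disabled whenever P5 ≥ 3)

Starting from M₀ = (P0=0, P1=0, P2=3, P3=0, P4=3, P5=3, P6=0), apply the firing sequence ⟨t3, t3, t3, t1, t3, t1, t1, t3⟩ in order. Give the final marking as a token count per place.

step 1: fire t3:  (P0=0, P1=0, P2=3, P3=0, P4=3, P5=3, P6=0) → (P0=0, P1=0, P2=3, P3=1, P4=3, P5=3, P6=0)
step 2: fire t3:  (P0=0, P1=0, P2=3, P3=1, P4=3, P5=3, P6=0) → (P0=0, P1=0, P2=3, P3=2, P4=3, P5=3, P6=0)
step 3: fire t3:  (P0=0, P1=0, P2=3, P3=2, P4=3, P5=3, P6=0) → (P0=0, P1=0, P2=3, P3=3, P4=3, P5=3, P6=0)
step 4: fire t1:  (P0=0, P1=0, P2=3, P3=3, P4=3, P5=3, P6=0) → (P0=0, P1=0, P2=3, P3=2, P4=4, P5=3, P6=0)
step 5: fire t3:  (P0=0, P1=0, P2=3, P3=2, P4=4, P5=3, P6=0) → (P0=0, P1=0, P2=3, P3=3, P4=4, P5=3, P6=0)
step 6: fire t1:  (P0=0, P1=0, P2=3, P3=3, P4=4, P5=3, P6=0) → (P0=0, P1=0, P2=3, P3=2, P4=5, P5=3, P6=0)
step 7: fire t1:  (P0=0, P1=0, P2=3, P3=2, P4=5, P5=3, P6=0) → (P0=0, P1=0, P2=3, P3=1, P4=6, P5=3, P6=0)
step 8: fire t3:  (P0=0, P1=0, P2=3, P3=1, P4=6, P5=3, P6=0) → (P0=0, P1=0, P2=3, P3=2, P4=6, P5=3, P6=0)

(P0=0, P1=0, P2=3, P3=2, P4=6, P5=3, P6=0)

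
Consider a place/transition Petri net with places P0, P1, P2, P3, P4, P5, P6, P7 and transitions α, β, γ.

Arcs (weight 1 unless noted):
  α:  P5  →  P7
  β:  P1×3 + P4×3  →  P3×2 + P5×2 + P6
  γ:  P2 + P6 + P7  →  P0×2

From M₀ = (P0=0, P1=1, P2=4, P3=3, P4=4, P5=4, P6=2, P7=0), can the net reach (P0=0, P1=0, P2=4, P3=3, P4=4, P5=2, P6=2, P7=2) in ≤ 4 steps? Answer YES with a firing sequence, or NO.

NO — not reachable within 4 firings

depth 0: 1 marking
depth 1: 2 markings reached so far
depth 2: 4 markings reached so far
depth 3: 6 markings reached so far
depth 4: 9 markings reached so far
target is not among the 9 markings reachable within 4 steps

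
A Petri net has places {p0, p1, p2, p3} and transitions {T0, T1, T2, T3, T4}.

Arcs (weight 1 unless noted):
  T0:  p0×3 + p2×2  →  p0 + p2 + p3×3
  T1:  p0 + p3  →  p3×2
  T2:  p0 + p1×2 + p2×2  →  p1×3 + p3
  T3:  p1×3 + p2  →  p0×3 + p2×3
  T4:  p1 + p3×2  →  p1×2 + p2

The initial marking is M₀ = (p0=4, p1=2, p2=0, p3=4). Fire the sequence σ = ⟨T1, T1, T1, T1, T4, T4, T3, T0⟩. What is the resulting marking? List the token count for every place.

(p0=1, p1=1, p2=3, p3=7)

step 1: fire T1:  (p0=4, p1=2, p2=0, p3=4) → (p0=3, p1=2, p2=0, p3=5)
step 2: fire T1:  (p0=3, p1=2, p2=0, p3=5) → (p0=2, p1=2, p2=0, p3=6)
step 3: fire T1:  (p0=2, p1=2, p2=0, p3=6) → (p0=1, p1=2, p2=0, p3=7)
step 4: fire T1:  (p0=1, p1=2, p2=0, p3=7) → (p0=0, p1=2, p2=0, p3=8)
step 5: fire T4:  (p0=0, p1=2, p2=0, p3=8) → (p0=0, p1=3, p2=1, p3=6)
step 6: fire T4:  (p0=0, p1=3, p2=1, p3=6) → (p0=0, p1=4, p2=2, p3=4)
step 7: fire T3:  (p0=0, p1=4, p2=2, p3=4) → (p0=3, p1=1, p2=4, p3=4)
step 8: fire T0:  (p0=3, p1=1, p2=4, p3=4) → (p0=1, p1=1, p2=3, p3=7)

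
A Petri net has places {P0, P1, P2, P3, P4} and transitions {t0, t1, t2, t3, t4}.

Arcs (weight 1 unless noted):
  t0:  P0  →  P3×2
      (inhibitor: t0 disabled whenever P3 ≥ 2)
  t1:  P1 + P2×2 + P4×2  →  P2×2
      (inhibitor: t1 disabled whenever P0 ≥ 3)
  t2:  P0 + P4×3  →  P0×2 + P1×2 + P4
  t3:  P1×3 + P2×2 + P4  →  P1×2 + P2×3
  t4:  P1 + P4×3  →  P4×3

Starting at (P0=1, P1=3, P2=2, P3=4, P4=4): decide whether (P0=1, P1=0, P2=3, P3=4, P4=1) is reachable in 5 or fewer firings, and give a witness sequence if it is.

YES — reachable via ⟨t3, t4, t1⟩ (3 firings)

step 1: fire t3:  (P0=1, P1=3, P2=2, P3=4, P4=4) → (P0=1, P1=2, P2=3, P3=4, P4=3)
step 2: fire t4:  (P0=1, P1=2, P2=3, P3=4, P4=3) → (P0=1, P1=1, P2=3, P3=4, P4=3)
step 3: fire t1:  (P0=1, P1=1, P2=3, P3=4, P4=3) → (P0=1, P1=0, P2=3, P3=4, P4=1)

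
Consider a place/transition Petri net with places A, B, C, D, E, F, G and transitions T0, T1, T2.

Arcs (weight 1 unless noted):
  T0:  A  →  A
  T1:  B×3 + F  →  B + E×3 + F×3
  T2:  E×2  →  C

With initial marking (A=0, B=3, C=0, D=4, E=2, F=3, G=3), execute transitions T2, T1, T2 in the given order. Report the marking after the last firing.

step 1: fire T2:  (A=0, B=3, C=0, D=4, E=2, F=3, G=3) → (A=0, B=3, C=1, D=4, E=0, F=3, G=3)
step 2: fire T1:  (A=0, B=3, C=1, D=4, E=0, F=3, G=3) → (A=0, B=1, C=1, D=4, E=3, F=5, G=3)
step 3: fire T2:  (A=0, B=1, C=1, D=4, E=3, F=5, G=3) → (A=0, B=1, C=2, D=4, E=1, F=5, G=3)

(A=0, B=1, C=2, D=4, E=1, F=5, G=3)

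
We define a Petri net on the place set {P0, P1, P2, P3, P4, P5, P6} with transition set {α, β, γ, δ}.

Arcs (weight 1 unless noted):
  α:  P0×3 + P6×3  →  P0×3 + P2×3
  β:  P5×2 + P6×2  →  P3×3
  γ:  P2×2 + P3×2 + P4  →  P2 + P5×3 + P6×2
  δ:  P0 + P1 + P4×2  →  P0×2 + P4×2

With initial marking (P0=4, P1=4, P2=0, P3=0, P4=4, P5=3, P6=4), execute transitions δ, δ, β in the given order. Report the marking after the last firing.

step 1: fire δ:  (P0=4, P1=4, P2=0, P3=0, P4=4, P5=3, P6=4) → (P0=5, P1=3, P2=0, P3=0, P4=4, P5=3, P6=4)
step 2: fire δ:  (P0=5, P1=3, P2=0, P3=0, P4=4, P5=3, P6=4) → (P0=6, P1=2, P2=0, P3=0, P4=4, P5=3, P6=4)
step 3: fire β:  (P0=6, P1=2, P2=0, P3=0, P4=4, P5=3, P6=4) → (P0=6, P1=2, P2=0, P3=3, P4=4, P5=1, P6=2)

(P0=6, P1=2, P2=0, P3=3, P4=4, P5=1, P6=2)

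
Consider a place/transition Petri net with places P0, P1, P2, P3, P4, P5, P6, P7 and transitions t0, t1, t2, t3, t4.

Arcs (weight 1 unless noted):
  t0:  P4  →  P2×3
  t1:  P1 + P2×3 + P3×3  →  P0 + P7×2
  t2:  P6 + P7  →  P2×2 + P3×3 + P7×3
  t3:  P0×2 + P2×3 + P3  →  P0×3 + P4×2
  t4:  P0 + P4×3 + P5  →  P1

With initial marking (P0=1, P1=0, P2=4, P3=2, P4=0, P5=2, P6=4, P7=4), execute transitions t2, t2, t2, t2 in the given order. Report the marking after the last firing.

step 1: fire t2:  (P0=1, P1=0, P2=4, P3=2, P4=0, P5=2, P6=4, P7=4) → (P0=1, P1=0, P2=6, P3=5, P4=0, P5=2, P6=3, P7=6)
step 2: fire t2:  (P0=1, P1=0, P2=6, P3=5, P4=0, P5=2, P6=3, P7=6) → (P0=1, P1=0, P2=8, P3=8, P4=0, P5=2, P6=2, P7=8)
step 3: fire t2:  (P0=1, P1=0, P2=8, P3=8, P4=0, P5=2, P6=2, P7=8) → (P0=1, P1=0, P2=10, P3=11, P4=0, P5=2, P6=1, P7=10)
step 4: fire t2:  (P0=1, P1=0, P2=10, P3=11, P4=0, P5=2, P6=1, P7=10) → (P0=1, P1=0, P2=12, P3=14, P4=0, P5=2, P6=0, P7=12)

(P0=1, P1=0, P2=12, P3=14, P4=0, P5=2, P6=0, P7=12)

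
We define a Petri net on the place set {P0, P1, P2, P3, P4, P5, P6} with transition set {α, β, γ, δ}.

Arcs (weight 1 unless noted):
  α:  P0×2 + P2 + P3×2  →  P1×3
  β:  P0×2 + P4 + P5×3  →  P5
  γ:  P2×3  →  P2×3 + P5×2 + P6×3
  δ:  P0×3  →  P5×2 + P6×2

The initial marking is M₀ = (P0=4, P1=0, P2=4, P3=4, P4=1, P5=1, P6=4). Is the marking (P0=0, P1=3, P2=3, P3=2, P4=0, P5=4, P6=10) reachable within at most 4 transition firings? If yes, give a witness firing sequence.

depth 0: 1 marking
depth 1: 4 markings reached so far
depth 2: 9 markings reached so far
depth 3: 15 markings reached so far
depth 4: 21 markings reached so far
target is not among the 21 markings reachable within 4 steps

NO — not reachable within 4 firings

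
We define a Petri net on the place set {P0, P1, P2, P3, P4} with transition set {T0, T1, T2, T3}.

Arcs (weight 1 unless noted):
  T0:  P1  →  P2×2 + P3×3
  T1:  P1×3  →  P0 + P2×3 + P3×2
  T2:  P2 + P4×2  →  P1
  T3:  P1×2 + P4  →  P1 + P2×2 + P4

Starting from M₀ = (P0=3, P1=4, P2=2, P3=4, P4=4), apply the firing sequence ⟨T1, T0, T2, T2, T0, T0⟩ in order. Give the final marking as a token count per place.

(P0=4, P1=0, P2=9, P3=15, P4=0)

step 1: fire T1:  (P0=3, P1=4, P2=2, P3=4, P4=4) → (P0=4, P1=1, P2=5, P3=6, P4=4)
step 2: fire T0:  (P0=4, P1=1, P2=5, P3=6, P4=4) → (P0=4, P1=0, P2=7, P3=9, P4=4)
step 3: fire T2:  (P0=4, P1=0, P2=7, P3=9, P4=4) → (P0=4, P1=1, P2=6, P3=9, P4=2)
step 4: fire T2:  (P0=4, P1=1, P2=6, P3=9, P4=2) → (P0=4, P1=2, P2=5, P3=9, P4=0)
step 5: fire T0:  (P0=4, P1=2, P2=5, P3=9, P4=0) → (P0=4, P1=1, P2=7, P3=12, P4=0)
step 6: fire T0:  (P0=4, P1=1, P2=7, P3=12, P4=0) → (P0=4, P1=0, P2=9, P3=15, P4=0)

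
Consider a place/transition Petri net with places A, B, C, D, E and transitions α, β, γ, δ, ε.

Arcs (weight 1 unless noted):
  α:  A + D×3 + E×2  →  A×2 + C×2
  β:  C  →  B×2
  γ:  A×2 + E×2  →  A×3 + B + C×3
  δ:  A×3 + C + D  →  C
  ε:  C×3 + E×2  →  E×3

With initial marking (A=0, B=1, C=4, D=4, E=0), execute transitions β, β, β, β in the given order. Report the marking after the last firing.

step 1: fire β:  (A=0, B=1, C=4, D=4, E=0) → (A=0, B=3, C=3, D=4, E=0)
step 2: fire β:  (A=0, B=3, C=3, D=4, E=0) → (A=0, B=5, C=2, D=4, E=0)
step 3: fire β:  (A=0, B=5, C=2, D=4, E=0) → (A=0, B=7, C=1, D=4, E=0)
step 4: fire β:  (A=0, B=7, C=1, D=4, E=0) → (A=0, B=9, C=0, D=4, E=0)

(A=0, B=9, C=0, D=4, E=0)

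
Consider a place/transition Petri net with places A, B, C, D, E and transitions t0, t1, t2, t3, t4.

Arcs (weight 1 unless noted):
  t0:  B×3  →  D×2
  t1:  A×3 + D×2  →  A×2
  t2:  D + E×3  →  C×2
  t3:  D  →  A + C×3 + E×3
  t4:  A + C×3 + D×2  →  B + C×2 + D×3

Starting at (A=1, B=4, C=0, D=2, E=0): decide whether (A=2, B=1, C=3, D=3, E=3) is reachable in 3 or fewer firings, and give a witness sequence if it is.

step 1: fire t0:  (A=1, B=4, C=0, D=2, E=0) → (A=1, B=1, C=0, D=4, E=0)
step 2: fire t3:  (A=1, B=1, C=0, D=4, E=0) → (A=2, B=1, C=3, D=3, E=3)

YES — reachable via ⟨t0, t3⟩ (2 firings)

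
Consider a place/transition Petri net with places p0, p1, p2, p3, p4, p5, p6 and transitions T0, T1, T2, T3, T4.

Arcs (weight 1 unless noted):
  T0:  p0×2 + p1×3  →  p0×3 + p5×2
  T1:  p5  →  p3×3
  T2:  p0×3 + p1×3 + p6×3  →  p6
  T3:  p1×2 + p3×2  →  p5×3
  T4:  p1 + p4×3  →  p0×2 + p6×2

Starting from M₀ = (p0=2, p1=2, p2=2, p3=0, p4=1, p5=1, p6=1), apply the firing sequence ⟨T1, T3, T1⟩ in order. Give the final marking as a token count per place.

step 1: fire T1:  (p0=2, p1=2, p2=2, p3=0, p4=1, p5=1, p6=1) → (p0=2, p1=2, p2=2, p3=3, p4=1, p5=0, p6=1)
step 2: fire T3:  (p0=2, p1=2, p2=2, p3=3, p4=1, p5=0, p6=1) → (p0=2, p1=0, p2=2, p3=1, p4=1, p5=3, p6=1)
step 3: fire T1:  (p0=2, p1=0, p2=2, p3=1, p4=1, p5=3, p6=1) → (p0=2, p1=0, p2=2, p3=4, p4=1, p5=2, p6=1)

(p0=2, p1=0, p2=2, p3=4, p4=1, p5=2, p6=1)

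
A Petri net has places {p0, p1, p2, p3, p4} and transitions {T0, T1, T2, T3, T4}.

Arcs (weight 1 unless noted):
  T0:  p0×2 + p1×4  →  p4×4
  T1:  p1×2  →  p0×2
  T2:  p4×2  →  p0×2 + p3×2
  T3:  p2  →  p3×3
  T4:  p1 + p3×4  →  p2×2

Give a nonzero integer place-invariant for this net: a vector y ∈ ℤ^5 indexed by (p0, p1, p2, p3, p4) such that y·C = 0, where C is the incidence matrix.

y = (p0:2, p1:2, p2:3, p3:1, p4:3)

Incidence matrix C (rows=places, cols=transitions):
       T0   T1   T2   T3   T4
   p0  -2    2    2    0    0
   p1  -4   -2    0    0   -1
   p2   0    0    0   -1    2
   p3   0    0    2    3   -4
   p4   4    0   -2    0    0

Candidate y = [2, 2, 3, 1, 3]; check y·C column-wise:
  col T0: 2·-2 + 2·-4 + 3·0 + 1·0 + 3·4 = 0
  col T1: 2·2 + 2·-2 + 3·0 + 1·0 + 3·0 = 0
  col T2: 2·2 + 2·0 + 3·0 + 1·2 + 3·-2 = 0
  col T3: 2·0 + 2·0 + 3·-1 + 1·3 + 3·0 = 0
  col T4: 2·0 + 2·-1 + 3·2 + 1·-4 + 3·0 = 0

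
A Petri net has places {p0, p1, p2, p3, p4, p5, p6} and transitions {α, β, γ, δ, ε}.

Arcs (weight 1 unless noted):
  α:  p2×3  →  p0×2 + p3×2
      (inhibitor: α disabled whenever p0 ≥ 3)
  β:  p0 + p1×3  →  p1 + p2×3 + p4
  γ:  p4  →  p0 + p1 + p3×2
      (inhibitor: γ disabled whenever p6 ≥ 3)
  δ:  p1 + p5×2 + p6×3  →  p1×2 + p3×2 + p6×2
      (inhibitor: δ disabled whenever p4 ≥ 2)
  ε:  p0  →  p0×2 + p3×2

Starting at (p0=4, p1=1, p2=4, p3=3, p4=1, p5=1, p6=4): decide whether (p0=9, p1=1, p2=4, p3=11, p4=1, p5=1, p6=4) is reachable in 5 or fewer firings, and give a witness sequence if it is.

NO — not reachable within 5 firings

depth 0: 1 marking
depth 1: 2 markings reached so far
depth 2: 3 markings reached so far
depth 3: 4 markings reached so far
depth 4: 5 markings reached so far
depth 5: 6 markings reached so far
target is not among the 6 markings reachable within 5 steps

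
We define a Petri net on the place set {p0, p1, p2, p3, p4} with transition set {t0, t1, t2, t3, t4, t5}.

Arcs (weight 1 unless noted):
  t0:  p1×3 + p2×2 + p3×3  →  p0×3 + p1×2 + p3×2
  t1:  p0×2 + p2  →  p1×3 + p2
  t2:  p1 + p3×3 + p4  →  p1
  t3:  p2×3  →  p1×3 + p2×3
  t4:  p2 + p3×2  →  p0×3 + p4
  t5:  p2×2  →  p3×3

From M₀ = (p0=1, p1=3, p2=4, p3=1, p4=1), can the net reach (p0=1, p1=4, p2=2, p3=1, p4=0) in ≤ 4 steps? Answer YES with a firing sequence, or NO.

depth 0: 1 marking
depth 1: 3 markings reached so far
depth 2: 9 markings reached so far
depth 3: 19 markings reached so far
depth 4: 31 markings reached so far
target is not among the 31 markings reachable within 4 steps

NO — not reachable within 4 firings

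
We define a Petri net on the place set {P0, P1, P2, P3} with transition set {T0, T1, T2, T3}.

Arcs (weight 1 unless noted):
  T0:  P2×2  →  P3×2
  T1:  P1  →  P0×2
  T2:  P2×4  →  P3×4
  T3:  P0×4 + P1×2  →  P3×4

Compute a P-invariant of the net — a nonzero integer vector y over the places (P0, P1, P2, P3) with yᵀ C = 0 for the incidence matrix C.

Incidence matrix C (rows=places, cols=transitions):
       T0   T1   T2   T3
   P0   0    2    0   -4
   P1   0   -1    0   -2
   P2  -2    0   -4    0
   P3   2    0    4    4

Candidate y = [1, 2, 2, 2]; check y·C column-wise:
  col T0: 1·0 + 2·0 + 2·-2 + 2·2 = 0
  col T1: 1·2 + 2·-1 + 2·0 + 2·0 = 0
  col T2: 1·0 + 2·0 + 2·-4 + 2·4 = 0
  col T3: 1·-4 + 2·-2 + 2·0 + 2·4 = 0

y = (P0:1, P1:2, P2:2, P3:2)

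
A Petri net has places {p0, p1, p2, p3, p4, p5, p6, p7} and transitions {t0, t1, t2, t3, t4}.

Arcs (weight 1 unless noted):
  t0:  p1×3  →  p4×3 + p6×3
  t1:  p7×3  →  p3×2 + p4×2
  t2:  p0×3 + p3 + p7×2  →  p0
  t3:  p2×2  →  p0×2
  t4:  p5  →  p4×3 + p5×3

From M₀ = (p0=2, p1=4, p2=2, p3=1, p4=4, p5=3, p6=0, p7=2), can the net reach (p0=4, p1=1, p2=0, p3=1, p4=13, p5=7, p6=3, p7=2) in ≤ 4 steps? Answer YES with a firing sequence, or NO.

step 1: fire t0:  (p0=2, p1=4, p2=2, p3=1, p4=4, p5=3, p6=0, p7=2) → (p0=2, p1=1, p2=2, p3=1, p4=7, p5=3, p6=3, p7=2)
step 2: fire t3:  (p0=2, p1=1, p2=2, p3=1, p4=7, p5=3, p6=3, p7=2) → (p0=4, p1=1, p2=0, p3=1, p4=7, p5=3, p6=3, p7=2)
step 3: fire t4:  (p0=4, p1=1, p2=0, p3=1, p4=7, p5=3, p6=3, p7=2) → (p0=4, p1=1, p2=0, p3=1, p4=10, p5=5, p6=3, p7=2)
step 4: fire t4:  (p0=4, p1=1, p2=0, p3=1, p4=10, p5=5, p6=3, p7=2) → (p0=4, p1=1, p2=0, p3=1, p4=13, p5=7, p6=3, p7=2)

YES — reachable via ⟨t0, t3, t4, t4⟩ (4 firings)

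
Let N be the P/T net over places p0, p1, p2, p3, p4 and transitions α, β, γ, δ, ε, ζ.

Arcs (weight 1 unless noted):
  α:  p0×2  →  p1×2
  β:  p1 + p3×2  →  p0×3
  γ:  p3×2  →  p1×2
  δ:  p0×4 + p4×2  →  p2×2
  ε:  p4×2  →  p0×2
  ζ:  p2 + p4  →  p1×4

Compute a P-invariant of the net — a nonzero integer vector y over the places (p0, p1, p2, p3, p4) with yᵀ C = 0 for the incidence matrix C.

y = (p0:1, p1:1, p2:3, p3:1, p4:1)

Incidence matrix C (rows=places, cols=transitions):
        α    β    γ    δ    ε    ζ
   p0  -2    3    0   -4    2    0
   p1   2   -1    2    0    0    4
   p2   0    0    0    2    0   -1
   p3   0   -2   -2    0    0    0
   p4   0    0    0   -2   -2   -1

Candidate y = [1, 1, 3, 1, 1]; check y·C column-wise:
  col α: 1·-2 + 1·2 + 3·0 + 1·0 + 1·0 = 0
  col β: 1·3 + 1·-1 + 3·0 + 1·-2 + 1·0 = 0
  col γ: 1·0 + 1·2 + 3·0 + 1·-2 + 1·0 = 0
  col δ: 1·-4 + 1·0 + 3·2 + 1·0 + 1·-2 = 0
  col ε: 1·2 + 1·0 + 3·0 + 1·0 + 1·-2 = 0
  col ζ: 1·0 + 1·4 + 3·-1 + 1·0 + 1·-1 = 0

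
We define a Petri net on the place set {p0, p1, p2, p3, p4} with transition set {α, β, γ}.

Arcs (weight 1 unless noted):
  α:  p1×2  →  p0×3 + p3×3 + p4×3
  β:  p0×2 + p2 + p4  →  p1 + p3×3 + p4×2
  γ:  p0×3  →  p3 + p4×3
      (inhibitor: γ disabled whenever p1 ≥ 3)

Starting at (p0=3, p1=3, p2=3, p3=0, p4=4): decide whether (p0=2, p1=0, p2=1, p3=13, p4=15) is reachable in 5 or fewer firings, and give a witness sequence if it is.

depth 0: 1 marking
depth 1: 3 markings reached so far
depth 2: 5 markings reached so far
depth 3: 9 markings reached so far
depth 4: 12 markings reached so far
depth 5: 15 markings reached so far
target is not among the 15 markings reachable within 5 steps

NO — not reachable within 5 firings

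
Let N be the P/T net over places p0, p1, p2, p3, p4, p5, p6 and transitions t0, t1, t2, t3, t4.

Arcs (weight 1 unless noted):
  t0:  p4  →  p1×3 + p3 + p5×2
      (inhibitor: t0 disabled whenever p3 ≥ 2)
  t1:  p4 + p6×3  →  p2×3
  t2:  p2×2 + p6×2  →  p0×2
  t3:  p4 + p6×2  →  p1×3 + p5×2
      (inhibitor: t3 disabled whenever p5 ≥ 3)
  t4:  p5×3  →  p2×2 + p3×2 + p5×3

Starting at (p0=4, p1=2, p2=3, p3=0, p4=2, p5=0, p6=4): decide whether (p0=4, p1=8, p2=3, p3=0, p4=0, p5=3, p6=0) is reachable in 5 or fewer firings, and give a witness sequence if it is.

depth 0: 1 marking
depth 1: 5 markings reached so far
depth 2: 11 markings reached so far
depth 3: 16 markings reached so far
depth 4: 21 markings reached so far
depth 5: 27 markings reached so far
target is not among the 27 markings reachable within 5 steps

NO — not reachable within 5 firings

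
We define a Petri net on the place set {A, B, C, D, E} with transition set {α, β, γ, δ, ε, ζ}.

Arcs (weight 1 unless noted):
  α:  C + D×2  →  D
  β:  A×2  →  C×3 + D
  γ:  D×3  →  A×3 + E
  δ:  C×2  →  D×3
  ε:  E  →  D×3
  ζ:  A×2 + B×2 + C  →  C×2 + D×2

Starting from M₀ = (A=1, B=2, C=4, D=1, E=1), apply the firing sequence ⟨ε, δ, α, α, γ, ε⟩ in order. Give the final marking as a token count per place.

step 1: fire ε:  (A=1, B=2, C=4, D=1, E=1) → (A=1, B=2, C=4, D=4, E=0)
step 2: fire δ:  (A=1, B=2, C=4, D=4, E=0) → (A=1, B=2, C=2, D=7, E=0)
step 3: fire α:  (A=1, B=2, C=2, D=7, E=0) → (A=1, B=2, C=1, D=6, E=0)
step 4: fire α:  (A=1, B=2, C=1, D=6, E=0) → (A=1, B=2, C=0, D=5, E=0)
step 5: fire γ:  (A=1, B=2, C=0, D=5, E=0) → (A=4, B=2, C=0, D=2, E=1)
step 6: fire ε:  (A=4, B=2, C=0, D=2, E=1) → (A=4, B=2, C=0, D=5, E=0)

(A=4, B=2, C=0, D=5, E=0)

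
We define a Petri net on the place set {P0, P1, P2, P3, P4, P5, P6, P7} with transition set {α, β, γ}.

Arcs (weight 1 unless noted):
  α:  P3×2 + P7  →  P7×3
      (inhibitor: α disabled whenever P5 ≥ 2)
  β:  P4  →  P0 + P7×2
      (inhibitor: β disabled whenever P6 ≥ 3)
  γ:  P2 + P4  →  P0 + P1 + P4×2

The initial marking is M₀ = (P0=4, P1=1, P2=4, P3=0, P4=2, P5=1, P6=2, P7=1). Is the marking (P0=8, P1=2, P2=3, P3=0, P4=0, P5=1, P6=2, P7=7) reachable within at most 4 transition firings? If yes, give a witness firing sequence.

step 1: fire β:  (P0=4, P1=1, P2=4, P3=0, P4=2, P5=1, P6=2, P7=1) → (P0=5, P1=1, P2=4, P3=0, P4=1, P5=1, P6=2, P7=3)
step 2: fire γ:  (P0=5, P1=1, P2=4, P3=0, P4=1, P5=1, P6=2, P7=3) → (P0=6, P1=2, P2=3, P3=0, P4=2, P5=1, P6=2, P7=3)
step 3: fire β:  (P0=6, P1=2, P2=3, P3=0, P4=2, P5=1, P6=2, P7=3) → (P0=7, P1=2, P2=3, P3=0, P4=1, P5=1, P6=2, P7=5)
step 4: fire β:  (P0=7, P1=2, P2=3, P3=0, P4=1, P5=1, P6=2, P7=5) → (P0=8, P1=2, P2=3, P3=0, P4=0, P5=1, P6=2, P7=7)

YES — reachable via ⟨β, γ, β, β⟩ (4 firings)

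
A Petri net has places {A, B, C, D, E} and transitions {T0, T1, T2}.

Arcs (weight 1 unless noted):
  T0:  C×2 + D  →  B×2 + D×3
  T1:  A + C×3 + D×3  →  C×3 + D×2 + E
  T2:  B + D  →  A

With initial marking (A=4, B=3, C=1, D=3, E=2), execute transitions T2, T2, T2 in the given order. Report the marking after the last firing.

step 1: fire T2:  (A=4, B=3, C=1, D=3, E=2) → (A=5, B=2, C=1, D=2, E=2)
step 2: fire T2:  (A=5, B=2, C=1, D=2, E=2) → (A=6, B=1, C=1, D=1, E=2)
step 3: fire T2:  (A=6, B=1, C=1, D=1, E=2) → (A=7, B=0, C=1, D=0, E=2)

(A=7, B=0, C=1, D=0, E=2)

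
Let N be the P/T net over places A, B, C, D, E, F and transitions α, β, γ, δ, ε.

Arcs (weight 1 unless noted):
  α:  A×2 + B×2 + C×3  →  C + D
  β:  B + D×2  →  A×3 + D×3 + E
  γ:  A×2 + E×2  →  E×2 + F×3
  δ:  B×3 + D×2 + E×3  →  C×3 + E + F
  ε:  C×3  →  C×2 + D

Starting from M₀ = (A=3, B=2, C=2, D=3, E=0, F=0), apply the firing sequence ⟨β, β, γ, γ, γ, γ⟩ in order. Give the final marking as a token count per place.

step 1: fire β:  (A=3, B=2, C=2, D=3, E=0, F=0) → (A=6, B=1, C=2, D=4, E=1, F=0)
step 2: fire β:  (A=6, B=1, C=2, D=4, E=1, F=0) → (A=9, B=0, C=2, D=5, E=2, F=0)
step 3: fire γ:  (A=9, B=0, C=2, D=5, E=2, F=0) → (A=7, B=0, C=2, D=5, E=2, F=3)
step 4: fire γ:  (A=7, B=0, C=2, D=5, E=2, F=3) → (A=5, B=0, C=2, D=5, E=2, F=6)
step 5: fire γ:  (A=5, B=0, C=2, D=5, E=2, F=6) → (A=3, B=0, C=2, D=5, E=2, F=9)
step 6: fire γ:  (A=3, B=0, C=2, D=5, E=2, F=9) → (A=1, B=0, C=2, D=5, E=2, F=12)

(A=1, B=0, C=2, D=5, E=2, F=12)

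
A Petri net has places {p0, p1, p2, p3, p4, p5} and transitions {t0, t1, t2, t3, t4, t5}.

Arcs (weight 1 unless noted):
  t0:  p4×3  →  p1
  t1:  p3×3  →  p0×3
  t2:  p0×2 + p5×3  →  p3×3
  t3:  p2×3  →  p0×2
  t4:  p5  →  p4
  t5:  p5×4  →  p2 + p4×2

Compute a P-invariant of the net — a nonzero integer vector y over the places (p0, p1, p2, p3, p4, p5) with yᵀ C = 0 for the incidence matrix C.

y = (p0:3, p1:3, p2:2, p3:3, p4:1, p5:1)

Incidence matrix C (rows=places, cols=transitions):
       t0   t1   t2   t3   t4   t5
   p0   0    3   -2    2    0    0
   p1   1    0    0    0    0    0
   p2   0    0    0   -3    0    1
   p3   0   -3    3    0    0    0
   p4  -3    0    0    0    1    2
   p5   0    0   -3    0   -1   -4

Candidate y = [3, 3, 2, 3, 1, 1]; check y·C column-wise:
  col t0: 3·0 + 3·1 + 2·0 + 3·0 + 1·-3 + 1·0 = 0
  col t1: 3·3 + 3·0 + 2·0 + 3·-3 + 1·0 + 1·0 = 0
  col t2: 3·-2 + 3·0 + 2·0 + 3·3 + 1·0 + 1·-3 = 0
  col t3: 3·2 + 3·0 + 2·-3 + 3·0 + 1·0 + 1·0 = 0
  col t4: 3·0 + 3·0 + 2·0 + 3·0 + 1·1 + 1·-1 = 0
  col t5: 3·0 + 3·0 + 2·1 + 3·0 + 1·2 + 1·-4 = 0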